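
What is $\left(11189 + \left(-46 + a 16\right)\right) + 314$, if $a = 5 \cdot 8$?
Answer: $12097$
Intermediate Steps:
$a = 40$
$\left(11189 + \left(-46 + a 16\right)\right) + 314 = \left(11189 + \left(-46 + 40 \cdot 16\right)\right) + 314 = \left(11189 + \left(-46 + 640\right)\right) + 314 = \left(11189 + 594\right) + 314 = 11783 + 314 = 12097$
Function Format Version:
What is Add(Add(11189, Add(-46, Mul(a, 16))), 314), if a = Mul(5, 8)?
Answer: 12097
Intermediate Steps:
a = 40
Add(Add(11189, Add(-46, Mul(a, 16))), 314) = Add(Add(11189, Add(-46, Mul(40, 16))), 314) = Add(Add(11189, Add(-46, 640)), 314) = Add(Add(11189, 594), 314) = Add(11783, 314) = 12097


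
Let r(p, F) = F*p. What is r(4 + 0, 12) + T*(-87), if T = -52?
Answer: 4572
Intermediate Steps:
r(4 + 0, 12) + T*(-87) = 12*(4 + 0) - 52*(-87) = 12*4 + 4524 = 48 + 4524 = 4572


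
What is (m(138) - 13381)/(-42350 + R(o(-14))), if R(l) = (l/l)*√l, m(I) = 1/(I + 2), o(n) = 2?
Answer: 1133370095/3587044996 + 1873339*√2/251093149720 ≈ 0.31597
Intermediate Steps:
m(I) = 1/(2 + I)
R(l) = √l (R(l) = 1*√l = √l)
(m(138) - 13381)/(-42350 + R(o(-14))) = (1/(2 + 138) - 13381)/(-42350 + √2) = (1/140 - 13381)/(-42350 + √2) = -1873339/(140*(-42350 + √2))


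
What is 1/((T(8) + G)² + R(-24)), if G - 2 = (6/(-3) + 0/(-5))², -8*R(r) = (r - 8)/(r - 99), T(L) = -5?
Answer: 123/119 ≈ 1.0336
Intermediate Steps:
R(r) = -(-8 + r)/(8*(-99 + r)) (R(r) = -(r - 8)/(8*(r - 99)) = -(-8 + r)/(8*(-99 + r)))
G = 6 (G = 2 + (6/(-3) + 0/(-5))² = 2 + (6*(-⅓) + 0*(-⅕))² = 2 + (-2 + 0)² = 2 + (-2)² = 2 + 4 = 6)
1/((T(8) + G)² + R(-24)) = 1/((-5 + 6)² + (8 - 1*(-24))/(8*(-99 - 24))) = 1/(1² + (⅛)*(8 + 24)/(-123)) = 1/(1 + (⅛)*(-1/123)*32) = 1/(1 - 4/123) = 1/(119/123) = 123/119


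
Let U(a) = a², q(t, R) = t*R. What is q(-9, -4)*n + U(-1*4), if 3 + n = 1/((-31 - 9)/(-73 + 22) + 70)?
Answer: -165142/1805 ≈ -91.491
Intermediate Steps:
n = -10779/3610 (n = -3 + 1/((-31 - 9)/(-73 + 22) + 70) = -3 + 1/(-40/(-51) + 70) = -3 + 1/(-40*(-1/51) + 70) = -3 + 1/(40/51 + 70) = -3 + 1/(3610/51) = -3 + 51/3610 = -10779/3610 ≈ -2.9859)
q(t, R) = R*t
q(-9, -4)*n + U(-1*4) = -4*(-9)*(-10779/3610) + (-1*4)² = 36*(-10779/3610) + (-4)² = -194022/1805 + 16 = -165142/1805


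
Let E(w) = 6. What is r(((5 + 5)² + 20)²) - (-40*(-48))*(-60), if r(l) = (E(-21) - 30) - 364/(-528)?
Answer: 15203323/132 ≈ 1.1518e+5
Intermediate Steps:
r(l) = -3077/132 (r(l) = (6 - 30) - 364/(-528) = -24 - 364*(-1/528) = -24 + 91/132 = -3077/132)
r(((5 + 5)² + 20)²) - (-40*(-48))*(-60) = -3077/132 - (-40*(-48))*(-60) = -3077/132 - 1920*(-60) = -3077/132 - 1*(-115200) = -3077/132 + 115200 = 15203323/132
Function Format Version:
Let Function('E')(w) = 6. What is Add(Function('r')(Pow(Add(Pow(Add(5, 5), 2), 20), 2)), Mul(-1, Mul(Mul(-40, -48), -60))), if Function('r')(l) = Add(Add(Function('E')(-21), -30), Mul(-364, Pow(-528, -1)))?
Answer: Rational(15203323, 132) ≈ 1.1518e+5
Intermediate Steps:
Function('r')(l) = Rational(-3077, 132) (Function('r')(l) = Add(Add(6, -30), Mul(-364, Pow(-528, -1))) = Add(-24, Mul(-364, Rational(-1, 528))) = Add(-24, Rational(91, 132)) = Rational(-3077, 132))
Add(Function('r')(Pow(Add(Pow(Add(5, 5), 2), 20), 2)), Mul(-1, Mul(Mul(-40, -48), -60))) = Add(Rational(-3077, 132), Mul(-1, Mul(Mul(-40, -48), -60))) = Add(Rational(-3077, 132), Mul(-1, Mul(1920, -60))) = Add(Rational(-3077, 132), Mul(-1, -115200)) = Add(Rational(-3077, 132), 115200) = Rational(15203323, 132)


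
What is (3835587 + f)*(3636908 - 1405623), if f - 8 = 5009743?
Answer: 19736469999330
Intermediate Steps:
f = 5009751 (f = 8 + 5009743 = 5009751)
(3835587 + f)*(3636908 - 1405623) = (3835587 + 5009751)*(3636908 - 1405623) = 8845338*2231285 = 19736469999330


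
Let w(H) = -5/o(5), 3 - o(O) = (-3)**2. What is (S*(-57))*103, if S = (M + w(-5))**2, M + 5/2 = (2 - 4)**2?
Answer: -95893/3 ≈ -31964.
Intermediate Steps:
o(O) = -6 (o(O) = 3 - 1*(-3)**2 = 3 - 1*9 = 3 - 9 = -6)
w(H) = 5/6 (w(H) = -5/(-6) = -5*(-1/6) = 5/6)
M = 3/2 (M = -5/2 + (2 - 4)**2 = -5/2 + (-2)**2 = -5/2 + 4 = 3/2 ≈ 1.5000)
S = 49/9 (S = (3/2 + 5/6)**2 = (7/3)**2 = 49/9 ≈ 5.4444)
(S*(-57))*103 = ((49/9)*(-57))*103 = -931/3*103 = -95893/3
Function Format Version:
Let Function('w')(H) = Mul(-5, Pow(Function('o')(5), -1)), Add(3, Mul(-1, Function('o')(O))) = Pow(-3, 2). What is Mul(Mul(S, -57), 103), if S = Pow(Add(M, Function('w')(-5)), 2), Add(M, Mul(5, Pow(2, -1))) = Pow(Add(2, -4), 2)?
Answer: Rational(-95893, 3) ≈ -31964.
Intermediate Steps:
Function('o')(O) = -6 (Function('o')(O) = Add(3, Mul(-1, Pow(-3, 2))) = Add(3, Mul(-1, 9)) = Add(3, -9) = -6)
Function('w')(H) = Rational(5, 6) (Function('w')(H) = Mul(-5, Pow(-6, -1)) = Mul(-5, Rational(-1, 6)) = Rational(5, 6))
M = Rational(3, 2) (M = Add(Rational(-5, 2), Pow(Add(2, -4), 2)) = Add(Rational(-5, 2), Pow(-2, 2)) = Add(Rational(-5, 2), 4) = Rational(3, 2) ≈ 1.5000)
S = Rational(49, 9) (S = Pow(Add(Rational(3, 2), Rational(5, 6)), 2) = Pow(Rational(7, 3), 2) = Rational(49, 9) ≈ 5.4444)
Mul(Mul(S, -57), 103) = Mul(Mul(Rational(49, 9), -57), 103) = Mul(Rational(-931, 3), 103) = Rational(-95893, 3)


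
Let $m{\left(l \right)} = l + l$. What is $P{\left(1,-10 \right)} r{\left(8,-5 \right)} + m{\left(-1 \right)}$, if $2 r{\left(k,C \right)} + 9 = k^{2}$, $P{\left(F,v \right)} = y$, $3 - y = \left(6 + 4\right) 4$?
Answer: $- \frac{2039}{2} \approx -1019.5$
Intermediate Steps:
$y = -37$ ($y = 3 - \left(6 + 4\right) 4 = 3 - 10 \cdot 4 = 3 - 40 = -37$)
$P{\left(F,v \right)} = -37$
$m{\left(l \right)} = 2 l$
$r{\left(k,C \right)} = - \frac{9}{2} + \frac{k^{2}}{2}$
$P{\left(1,-10 \right)} r{\left(8,-5 \right)} + m{\left(-1 \right)} = - 37 \left(- \frac{9}{2} + \frac{8^{2}}{2}\right) + 2 \left(-1\right) = - 37 \left(- \frac{9}{2} + \frac{1}{2} \cdot 64\right) - 2 = - 37 \left(- \frac{9}{2} + 32\right) - 2 = \left(-37\right) \frac{55}{2} - 2 = - \frac{2035}{2} - 2 = - \frac{2039}{2}$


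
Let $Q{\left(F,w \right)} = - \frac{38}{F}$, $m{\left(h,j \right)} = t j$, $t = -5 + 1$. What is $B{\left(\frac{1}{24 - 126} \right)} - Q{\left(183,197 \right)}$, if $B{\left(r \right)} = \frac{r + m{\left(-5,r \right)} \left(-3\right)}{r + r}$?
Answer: $\frac{2455}{366} \approx 6.7076$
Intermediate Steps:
$t = -4$
$m{\left(h,j \right)} = - 4 j$
$B{\left(r \right)} = \frac{13}{2}$ ($B{\left(r \right)} = \frac{r + - 4 r \left(-3\right)}{r + r} = \frac{r + 12 r}{2 r} = 13 r \frac{1}{2 r} = \frac{13}{2}$)
$B{\left(\frac{1}{24 - 126} \right)} - Q{\left(183,197 \right)} = \frac{13}{2} - - \frac{38}{183} = \frac{13}{2} + \frac{38}{183} = \frac{2455}{366}$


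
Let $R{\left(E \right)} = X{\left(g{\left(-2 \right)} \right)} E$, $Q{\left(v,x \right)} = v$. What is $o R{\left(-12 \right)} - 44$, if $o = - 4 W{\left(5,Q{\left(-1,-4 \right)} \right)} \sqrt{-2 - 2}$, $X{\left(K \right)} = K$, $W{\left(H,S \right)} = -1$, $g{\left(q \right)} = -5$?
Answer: $-44 + 480 i \approx -44.0 + 480.0 i$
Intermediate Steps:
$o = 8 i$ ($o = \left(-4\right) \left(-1\right) \sqrt{-2 - 2} = 4 \sqrt{-4} = 4 \cdot 2 i = 8 i \approx 8.0 i$)
$R{\left(E \right)} = - 5 E$
$o R{\left(-12 \right)} - 44 = 8 i \left(\left(-5\right) \left(-12\right)\right) - 44 = 8 i 60 - 44 = 480 i - 44 = -44 + 480 i$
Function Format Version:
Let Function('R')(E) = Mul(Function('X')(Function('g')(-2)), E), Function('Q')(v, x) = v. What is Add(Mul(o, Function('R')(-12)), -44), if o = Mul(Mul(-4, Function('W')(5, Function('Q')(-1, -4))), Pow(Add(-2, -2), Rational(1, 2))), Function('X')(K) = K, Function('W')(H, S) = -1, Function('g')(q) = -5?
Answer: Add(-44, Mul(480, I)) ≈ Add(-44.000, Mul(480.00, I))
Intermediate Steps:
o = Mul(8, I) (o = Mul(Mul(-4, -1), Pow(Add(-2, -2), Rational(1, 2))) = Mul(4, Pow(-4, Rational(1, 2))) = Mul(4, Mul(2, I)) = Mul(8, I) ≈ Mul(8.0000, I))
Function('R')(E) = Mul(-5, E)
Add(Mul(o, Function('R')(-12)), -44) = Add(Mul(Mul(8, I), Mul(-5, -12)), -44) = Add(Mul(Mul(8, I), 60), -44) = Add(Mul(480, I), -44) = Add(-44, Mul(480, I))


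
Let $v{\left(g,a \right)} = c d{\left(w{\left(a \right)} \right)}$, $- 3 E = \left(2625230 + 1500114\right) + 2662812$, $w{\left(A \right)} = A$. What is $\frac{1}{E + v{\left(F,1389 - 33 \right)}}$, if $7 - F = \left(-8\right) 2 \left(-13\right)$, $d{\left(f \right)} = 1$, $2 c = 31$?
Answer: $- \frac{6}{13576219} \approx -4.4195 \cdot 10^{-7}$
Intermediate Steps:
$c = \frac{31}{2}$ ($c = \frac{1}{2} \cdot 31 = \frac{31}{2} \approx 15.5$)
$F = -201$ ($F = 7 - \left(-8\right) 2 \left(-13\right) = 7 - \left(-16\right) \left(-13\right) = 7 - 208 = -201$)
$E = - \frac{6788156}{3}$ ($E = - \frac{\left(2625230 + 1500114\right) + 2662812}{3} = - \frac{4125344 + 2662812}{3} = \left(- \frac{1}{3}\right) 6788156 = - \frac{6788156}{3} \approx -2.2627 \cdot 10^{6}$)
$v{\left(g,a \right)} = \frac{31}{2}$ ($v{\left(g,a \right)} = \frac{31}{2} \cdot 1 = \frac{31}{2}$)
$\frac{1}{E + v{\left(F,1389 - 33 \right)}} = \frac{1}{- \frac{6788156}{3} + \frac{31}{2}} = \frac{1}{- \frac{13576219}{6}} = - \frac{6}{13576219}$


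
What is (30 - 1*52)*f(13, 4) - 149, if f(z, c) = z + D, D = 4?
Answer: -523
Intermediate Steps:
f(z, c) = 4 + z (f(z, c) = z + 4 = 4 + z)
(30 - 1*52)*f(13, 4) - 149 = (30 - 1*52)*(4 + 13) - 149 = (30 - 52)*17 - 149 = -22*17 - 149 = -374 - 149 = -523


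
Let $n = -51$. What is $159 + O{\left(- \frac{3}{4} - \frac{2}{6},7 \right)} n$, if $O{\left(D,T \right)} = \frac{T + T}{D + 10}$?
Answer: $\frac{8445}{107} \approx 78.925$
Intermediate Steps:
$O{\left(D,T \right)} = \frac{2 T}{10 + D}$
$159 + O{\left(- \frac{3}{4} - \frac{2}{6},7 \right)} n = 159 + 2 \cdot 7 \frac{1}{10 - \left(\frac{1}{3} + \frac{3}{4}\right)} \left(-51\right) = 159 + 2 \cdot 7 \frac{1}{10 - \frac{13}{12}} \left(-51\right) = 159 + 2 \cdot 7 \frac{1}{\frac{107}{12}} \left(-51\right) = 159 + 2 \cdot 7 \cdot \frac{12}{107} \left(-51\right) = 159 + \frac{168}{107} \left(-51\right) = 159 - \frac{8568}{107} = \frac{8445}{107}$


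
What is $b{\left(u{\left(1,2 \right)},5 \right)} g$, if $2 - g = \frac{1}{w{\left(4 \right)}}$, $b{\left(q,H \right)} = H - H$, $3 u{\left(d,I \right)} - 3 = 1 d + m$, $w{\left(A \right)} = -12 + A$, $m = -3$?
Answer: $0$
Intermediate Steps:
$u{\left(d,I \right)} = \frac{d}{3}$ ($u{\left(d,I \right)} = 1 + \frac{1 d - 3}{3} = 1 + \frac{d - 3}{3} = 1 + \frac{-3 + d}{3} = 1 + \left(-1 + \frac{d}{3}\right) = \frac{d}{3}$)
$b{\left(q,H \right)} = 0$
$g = \frac{17}{8}$ ($g = 2 - \frac{1}{-12 + 4} = 2 - \frac{1}{-8} = 2 - - \frac{1}{8} = 2 + \frac{1}{8} = \frac{17}{8} \approx 2.125$)
$b{\left(u{\left(1,2 \right)},5 \right)} g = 0 \cdot \frac{17}{8} = 0$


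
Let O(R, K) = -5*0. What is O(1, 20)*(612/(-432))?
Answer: 0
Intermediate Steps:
O(R, K) = 0
O(1, 20)*(612/(-432)) = 0*(612/(-432)) = 0*(612*(-1/432)) = 0*(-17/12) = 0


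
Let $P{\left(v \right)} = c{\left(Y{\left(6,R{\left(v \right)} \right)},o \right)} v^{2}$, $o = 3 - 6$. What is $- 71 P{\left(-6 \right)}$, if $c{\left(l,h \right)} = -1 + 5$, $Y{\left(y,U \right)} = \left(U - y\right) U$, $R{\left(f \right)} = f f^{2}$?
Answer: $-10224$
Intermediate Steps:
$o = -3$ ($o = 3 - 6 = -3$)
$R{\left(f \right)} = f^{3}$
$Y{\left(y,U \right)} = U \left(U - y\right)$
$c{\left(l,h \right)} = 4$
$P{\left(v \right)} = 4 v^{2}$
$- 71 P{\left(-6 \right)} = - 71 \cdot 4 \left(-6\right)^{2} = - 71 \cdot 4 \cdot 36 = \left(-71\right) 144 = -10224$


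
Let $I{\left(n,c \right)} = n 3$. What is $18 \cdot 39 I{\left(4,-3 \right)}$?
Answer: $8424$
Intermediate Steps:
$I{\left(n,c \right)} = 3 n$
$18 \cdot 39 I{\left(4,-3 \right)} = 18 \cdot 39 \cdot 3 \cdot 4 = 702 \cdot 12 = 8424$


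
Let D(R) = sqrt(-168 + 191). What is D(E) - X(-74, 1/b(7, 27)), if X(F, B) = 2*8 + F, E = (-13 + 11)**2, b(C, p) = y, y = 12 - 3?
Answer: 58 + sqrt(23) ≈ 62.796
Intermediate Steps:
y = 9
b(C, p) = 9
E = 4 (E = (-2)**2 = 4)
X(F, B) = 16 + F
D(R) = sqrt(23)
D(E) - X(-74, 1/b(7, 27)) = sqrt(23) - (16 - 74) = sqrt(23) - 1*(-58) = sqrt(23) + 58 = 58 + sqrt(23)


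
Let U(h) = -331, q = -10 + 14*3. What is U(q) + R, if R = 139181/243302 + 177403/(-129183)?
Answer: -10428672315629/31430482266 ≈ -331.80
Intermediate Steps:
q = 32 (q = -10 + 42 = 32)
R = -25182685583/31430482266 (R = 139181*(1/243302) + 177403*(-1/129183) = 139181/243302 - 177403/129183 = -25182685583/31430482266 ≈ -0.80122)
U(q) + R = -331 - 25182685583/31430482266 = -10428672315629/31430482266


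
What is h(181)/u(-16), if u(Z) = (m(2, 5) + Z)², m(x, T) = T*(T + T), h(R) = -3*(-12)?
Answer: 9/289 ≈ 0.031142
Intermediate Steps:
h(R) = 36
m(x, T) = 2*T² (m(x, T) = T*(2*T) = 2*T²)
u(Z) = (50 + Z)² (u(Z) = (2*5² + Z)² = (2*25 + Z)² = (50 + Z)²)
h(181)/u(-16) = 36/((50 - 16)²) = 36/(34²) = 36/1156 = 36*(1/1156) = 9/289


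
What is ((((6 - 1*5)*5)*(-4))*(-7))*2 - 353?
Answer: -73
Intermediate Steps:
((((6 - 1*5)*5)*(-4))*(-7))*2 - 353 = ((((6 - 5)*5)*(-4))*(-7))*2 - 353 = (((1*5)*(-4))*(-7))*2 - 353 = ((5*(-4))*(-7))*2 - 353 = -20*(-7)*2 - 353 = 140*2 - 353 = 280 - 353 = -73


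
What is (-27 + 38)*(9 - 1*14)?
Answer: -55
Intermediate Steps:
(-27 + 38)*(9 - 1*14) = 11*(9 - 14) = 11*(-5) = -55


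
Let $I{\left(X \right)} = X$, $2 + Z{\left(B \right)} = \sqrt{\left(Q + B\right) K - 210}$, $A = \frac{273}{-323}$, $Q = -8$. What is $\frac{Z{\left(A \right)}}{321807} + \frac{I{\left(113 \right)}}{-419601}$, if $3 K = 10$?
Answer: $- \frac{12401131}{45010179669} + \frac{2 i \sqrt{56216535}}{311830983} \approx -0.00027552 + 4.8089 \cdot 10^{-5} i$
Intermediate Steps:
$K = \frac{10}{3}$ ($K = \frac{1}{3} \cdot 10 = \frac{10}{3} \approx 3.3333$)
$A = - \frac{273}{323}$ ($A = 273 \left(- \frac{1}{323}\right) = - \frac{273}{323} \approx -0.8452$)
$Z{\left(B \right)} = -2 + \sqrt{- \frac{710}{3} + \frac{10 B}{3}}$ ($Z{\left(B \right)} = -2 + \sqrt{\left(-8 + B\right) \frac{10}{3} - 210} = -2 + \sqrt{\left(- \frac{80}{3} + \frac{10 B}{3}\right) - 210} = -2 + \sqrt{- \frac{710}{3} + \frac{10 B}{3}}$)
$\frac{Z{\left(A \right)}}{321807} + \frac{I{\left(113 \right)}}{-419601} = \frac{-2 + \frac{\sqrt{-2130 + 30 \left(- \frac{273}{323}\right)}}{3}}{321807} + \frac{113}{-419601} = \left(-2 + \frac{\sqrt{-2130 - \frac{8190}{323}}}{3}\right) \frac{1}{321807} + 113 \left(- \frac{1}{419601}\right) = \left(-2 + \frac{\sqrt{- \frac{696180}{323}}}{3}\right) \frac{1}{321807} - \frac{113}{419601} = \left(-2 + \frac{\frac{2}{323} i \sqrt{56216535}}{3}\right) \frac{1}{321807} - \frac{113}{419601} = \left(-2 + \frac{2 i \sqrt{56216535}}{969}\right) \frac{1}{321807} - \frac{113}{419601} = \left(- \frac{2}{321807} + \frac{2 i \sqrt{56216535}}{311830983}\right) - \frac{113}{419601} = - \frac{12401131}{45010179669} + \frac{2 i \sqrt{56216535}}{311830983}$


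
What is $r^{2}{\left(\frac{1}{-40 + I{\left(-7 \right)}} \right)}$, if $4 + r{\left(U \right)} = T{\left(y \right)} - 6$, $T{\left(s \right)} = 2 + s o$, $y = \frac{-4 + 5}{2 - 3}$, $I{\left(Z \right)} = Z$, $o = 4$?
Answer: $144$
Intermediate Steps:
$y = -1$ ($y = 1 \frac{1}{-1} = 1 \left(-1\right) = -1$)
$T{\left(s \right)} = 2 + 4 s$ ($T{\left(s \right)} = 2 + s 4 = 2 + 4 s$)
$r{\left(U \right)} = -12$ ($r{\left(U \right)} = -4 + \left(\left(2 + 4 \left(-1\right)\right) - 6\right) = -4 + \left(\left(2 - 4\right) - 6\right) = -4 - 8 = -12$)
$r^{2}{\left(\frac{1}{-40 + I{\left(-7 \right)}} \right)} = \left(-12\right)^{2} = 144$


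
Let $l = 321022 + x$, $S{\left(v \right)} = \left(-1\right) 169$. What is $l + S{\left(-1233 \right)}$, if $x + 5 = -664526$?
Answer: $-343678$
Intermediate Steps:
$x = -664531$ ($x = -5 - 664526 = -664531$)
$S{\left(v \right)} = -169$
$l = -343509$ ($l = 321022 - 664531 = -343509$)
$l + S{\left(-1233 \right)} = -343509 - 169 = -343678$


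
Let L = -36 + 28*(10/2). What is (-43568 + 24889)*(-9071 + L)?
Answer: 167494593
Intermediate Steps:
L = 104 (L = -36 + 28*(10*(½)) = -36 + 28*5 = -36 + 140 = 104)
(-43568 + 24889)*(-9071 + L) = (-43568 + 24889)*(-9071 + 104) = -18679*(-8967) = 167494593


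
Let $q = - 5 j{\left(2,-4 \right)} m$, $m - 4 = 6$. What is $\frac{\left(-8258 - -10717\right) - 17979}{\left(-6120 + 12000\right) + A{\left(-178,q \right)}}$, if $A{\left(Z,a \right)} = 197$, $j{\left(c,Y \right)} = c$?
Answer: $- \frac{15520}{6077} \approx -2.5539$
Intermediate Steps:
$m = 10$ ($m = 4 + 6 = 10$)
$q = -100$ ($q = \left(-5\right) 2 \cdot 10 = \left(-10\right) 10 = -100$)
$\frac{\left(-8258 - -10717\right) - 17979}{\left(-6120 + 12000\right) + A{\left(-178,q \right)}} = \frac{\left(-8258 - -10717\right) - 17979}{\left(-6120 + 12000\right) + 197} = \frac{\left(-8258 + 10717\right) - 17979}{5880 + 197} = \frac{2459 - 17979}{6077} = \left(-15520\right) \frac{1}{6077} = - \frac{15520}{6077}$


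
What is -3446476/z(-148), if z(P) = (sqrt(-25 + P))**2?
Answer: 3446476/173 ≈ 19922.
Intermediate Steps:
z(P) = -25 + P
-3446476/z(-148) = -3446476/(-25 - 148) = -3446476/(-173) = -3446476*(-1/173) = 3446476/173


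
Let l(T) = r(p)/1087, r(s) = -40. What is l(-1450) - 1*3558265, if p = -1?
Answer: -3867834095/1087 ≈ -3.5583e+6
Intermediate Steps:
l(T) = -40/1087
l(-1450) - 1*3558265 = -40/1087 - 1*3558265 = -40/1087 - 3558265 = -3867834095/1087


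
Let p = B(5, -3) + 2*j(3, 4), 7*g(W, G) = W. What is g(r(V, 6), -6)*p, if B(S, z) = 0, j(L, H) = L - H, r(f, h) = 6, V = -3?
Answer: -12/7 ≈ -1.7143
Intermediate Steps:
g(W, G) = W/7
p = -2 (p = 0 + 2*(3 - 1*4) = 0 + 2*(3 - 4) = 0 + 2*(-1) = 0 - 2 = -2)
g(r(V, 6), -6)*p = ((1/7)*6)*(-2) = (6/7)*(-2) = -12/7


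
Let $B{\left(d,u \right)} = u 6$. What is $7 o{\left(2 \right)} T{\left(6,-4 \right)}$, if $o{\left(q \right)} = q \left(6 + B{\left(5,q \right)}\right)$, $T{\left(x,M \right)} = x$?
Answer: $1512$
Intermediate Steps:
$B{\left(d,u \right)} = 6 u$
$o{\left(q \right)} = q \left(6 + 6 q\right)$
$7 o{\left(2 \right)} T{\left(6,-4 \right)} = 7 \cdot 6 \cdot 2 \left(1 + 2\right) 6 = 7 \cdot 6 \cdot 2 \cdot 3 \cdot 6 = 7 \cdot 36 \cdot 6 = 252 \cdot 6 = 1512$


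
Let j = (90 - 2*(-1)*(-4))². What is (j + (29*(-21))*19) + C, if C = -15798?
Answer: -20645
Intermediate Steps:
j = 6724 (j = (90 + 2*(-4))² = (90 - 8)² = 82² = 6724)
(j + (29*(-21))*19) + C = (6724 + (29*(-21))*19) - 15798 = (6724 - 609*19) - 15798 = (6724 - 11571) - 15798 = -4847 - 15798 = -20645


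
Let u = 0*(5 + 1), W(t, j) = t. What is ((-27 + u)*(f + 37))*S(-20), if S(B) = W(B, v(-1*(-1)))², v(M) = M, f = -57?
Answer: 216000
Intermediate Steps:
S(B) = B²
u = 0 (u = 0*6 = 0)
((-27 + u)*(f + 37))*S(-20) = ((-27 + 0)*(-57 + 37))*(-20)² = -27*(-20)*400 = 540*400 = 216000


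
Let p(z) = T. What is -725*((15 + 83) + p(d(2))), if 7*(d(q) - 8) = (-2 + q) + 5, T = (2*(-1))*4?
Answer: -65250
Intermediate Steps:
T = -8 (T = -2*4 = -8)
d(q) = 59/7 + q/7 (d(q) = 8 + ((-2 + q) + 5)/7 = 8 + (3 + q)/7 = 8 + (3/7 + q/7) = 59/7 + q/7)
p(z) = -8
-725*((15 + 83) + p(d(2))) = -725*((15 + 83) - 8) = -725*(98 - 8) = -725*90 = -65250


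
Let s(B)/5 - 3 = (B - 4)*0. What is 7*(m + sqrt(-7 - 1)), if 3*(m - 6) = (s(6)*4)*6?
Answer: 882 + 14*I*sqrt(2) ≈ 882.0 + 19.799*I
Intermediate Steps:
s(B) = 15 (s(B) = 15 + 5*((B - 4)*0) = 15 + 5*((-4 + B)*0) = 15 + 5*0 = 15 + 0 = 15)
m = 126 (m = 6 + ((15*4)*6)/3 = 6 + (60*6)/3 = 6 + (1/3)*360 = 6 + 120 = 126)
7*(m + sqrt(-7 - 1)) = 7*(126 + sqrt(-7 - 1)) = 7*(126 + sqrt(-8)) = 7*(126 + 2*I*sqrt(2)) = 882 + 14*I*sqrt(2)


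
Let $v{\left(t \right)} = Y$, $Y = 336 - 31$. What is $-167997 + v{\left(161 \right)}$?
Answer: $-167692$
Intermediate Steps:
$Y = 305$ ($Y = 336 - 31 = 305$)
$v{\left(t \right)} = 305$
$-167997 + v{\left(161 \right)} = -167997 + 305 = -167692$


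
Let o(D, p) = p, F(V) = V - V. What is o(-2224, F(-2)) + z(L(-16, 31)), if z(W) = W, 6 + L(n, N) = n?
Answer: -22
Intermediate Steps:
F(V) = 0
L(n, N) = -6 + n
o(-2224, F(-2)) + z(L(-16, 31)) = 0 + (-6 - 16) = 0 - 22 = -22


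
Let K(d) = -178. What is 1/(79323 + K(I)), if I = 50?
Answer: 1/79145 ≈ 1.2635e-5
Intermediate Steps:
1/(79323 + K(I)) = 1/(79323 - 178) = 1/79145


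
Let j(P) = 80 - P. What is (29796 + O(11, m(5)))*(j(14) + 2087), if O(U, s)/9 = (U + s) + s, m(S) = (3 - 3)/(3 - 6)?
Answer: 64363935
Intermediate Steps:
m(S) = 0 (m(S) = 0/(-3) = 0*(-⅓) = 0)
O(U, s) = 9*U + 18*s (O(U, s) = 9*((U + s) + s) = 9*(U + 2*s) = 9*U + 18*s)
(29796 + O(11, m(5)))*(j(14) + 2087) = (29796 + (9*11 + 18*0))*((80 - 1*14) + 2087) = (29796 + (99 + 0))*((80 - 14) + 2087) = (29796 + 99)*(66 + 2087) = 29895*2153 = 64363935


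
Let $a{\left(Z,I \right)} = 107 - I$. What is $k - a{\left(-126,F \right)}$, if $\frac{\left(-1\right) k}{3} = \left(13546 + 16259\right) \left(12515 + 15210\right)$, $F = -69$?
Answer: $-2479031051$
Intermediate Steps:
$k = -2479030875$ ($k = - 3 \left(13546 + 16259\right) \left(12515 + 15210\right) = - 3 \cdot 29805 \cdot 27725 = \left(-3\right) 826343625 = -2479030875$)
$k - a{\left(-126,F \right)} = -2479030875 - \left(107 - -69\right) = -2479030875 - \left(107 + 69\right) = -2479030875 - 176 = -2479031051$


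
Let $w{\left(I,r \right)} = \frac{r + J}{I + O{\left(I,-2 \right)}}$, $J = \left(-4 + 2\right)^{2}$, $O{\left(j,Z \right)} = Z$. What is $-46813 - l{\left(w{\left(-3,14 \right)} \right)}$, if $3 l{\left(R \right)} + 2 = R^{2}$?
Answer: $- \frac{3511249}{75} \approx -46817.0$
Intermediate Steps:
$J = 4$ ($J = \left(-2\right)^{2} = 4$)
$w{\left(I,r \right)} = \frac{4 + r}{-2 + I}$ ($w{\left(I,r \right)} = \frac{r + 4}{I - 2} = \frac{4 + r}{-2 + I}$)
$l{\left(R \right)} = - \frac{2}{3} + \frac{R^{2}}{3}$
$-46813 - l{\left(w{\left(-3,14 \right)} \right)} = -46813 - \left(- \frac{2}{3} + \frac{\left(\frac{4 + 14}{-2 - 3}\right)^{2}}{3}\right) = -46813 - \left(- \frac{2}{3} + \frac{\left(\frac{1}{-5} \cdot 18\right)^{2}}{3}\right) = -46813 - \left(- \frac{2}{3} + \frac{\left(\left(- \frac{1}{5}\right) 18\right)^{2}}{3}\right) = -46813 - \left(- \frac{2}{3} + \frac{\left(- \frac{18}{5}\right)^{2}}{3}\right) = -46813 - \left(- \frac{2}{3} + \frac{1}{3} \cdot \frac{324}{25}\right) = -46813 - \left(- \frac{2}{3} + \frac{108}{25}\right) = -46813 - \frac{274}{75} = - \frac{3511249}{75}$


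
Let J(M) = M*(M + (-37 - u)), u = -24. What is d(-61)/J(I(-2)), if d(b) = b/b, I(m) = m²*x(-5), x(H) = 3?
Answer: -1/12 ≈ -0.083333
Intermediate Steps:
I(m) = 3*m² (I(m) = m²*3 = 3*m²)
J(M) = M*(-13 + M) (J(M) = M*(M + (-37 - 1*(-24))) = M*(M + (-37 + 24)) = M*(M - 13) = M*(-13 + M))
d(b) = 1
d(-61)/J(I(-2)) = 1/((3*(-2)²)*(-13 + 3*(-2)²)) = 1/((3*4)*(-13 + 3*4)) = 1/(12*(-13 + 12)) = 1/(12*(-1)) = 1/(-12) = 1*(-1/12) = -1/12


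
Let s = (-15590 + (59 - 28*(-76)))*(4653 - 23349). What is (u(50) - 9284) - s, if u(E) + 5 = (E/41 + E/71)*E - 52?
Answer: -729472534219/2911 ≈ -2.5059e+8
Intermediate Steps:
u(E) = -57 + 112*E**2/2911 (u(E) = -5 + ((E/41 + E/71)*E - 52) = -5 + ((112*E/2911)*E - 52) = -5 + (112*E**2/2911 - 52) = -5 + (-52 + 112*E**2/2911) = -57 + 112*E**2/2911)
s = 250582488 (s = (-15590 + (59 + 2128))*(-18696) = (-15590 + 2187)*(-18696) = -13403*(-18696) = 250582488)
(u(50) - 9284) - s = ((-57 + (112/2911)*50**2) - 9284) - 1*250582488 = ((-57 + (112/2911)*2500) - 9284) - 250582488 = ((-57 + 280000/2911) - 9284) - 250582488 = (114073/2911 - 9284) - 250582488 = -26911651/2911 - 250582488 = -729472534219/2911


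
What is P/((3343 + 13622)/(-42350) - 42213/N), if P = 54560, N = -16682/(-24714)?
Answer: -3854569611200/4418200868283 ≈ -0.87243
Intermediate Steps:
N = 8341/12357 (N = -16682*(-1/24714) = 8341/12357 ≈ 0.67500)
P/((3343 + 13622)/(-42350) - 42213/N) = 54560/((3343 + 13622)/(-42350) - 42213/8341/12357) = 54560/(16965*(-1/42350) - 42213*12357/8341) = 54560/(-3393/8470 - 521626041/8341) = 54560/(-4418200868283/70648270) = 54560*(-70648270/4418200868283) = -3854569611200/4418200868283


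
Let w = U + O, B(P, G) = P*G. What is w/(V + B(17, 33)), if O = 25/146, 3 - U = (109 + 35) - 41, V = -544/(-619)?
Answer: -9021925/50779238 ≈ -0.17767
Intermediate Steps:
B(P, G) = G*P
V = 544/619 (V = -544*(-1/619) = 544/619 ≈ 0.87884)
U = -100 (U = 3 - ((109 + 35) - 41) = 3 - (144 - 41) = 3 - 1*103 = 3 - 103 = -100)
O = 25/146 (O = 25*(1/146) = 25/146 ≈ 0.17123)
w = -14575/146 (w = -100 + 25/146 = -14575/146 ≈ -99.829)
w/(V + B(17, 33)) = -14575/146/(544/619 + 33*17) = -14575/146/(544/619 + 561) = -14575/146/(347803/619) = (619/347803)*(-14575/146) = -9021925/50779238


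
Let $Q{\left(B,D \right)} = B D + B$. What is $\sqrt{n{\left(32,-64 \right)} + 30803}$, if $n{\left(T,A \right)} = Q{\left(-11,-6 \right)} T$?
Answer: $\sqrt{32563} \approx 180.45$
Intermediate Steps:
$Q{\left(B,D \right)} = B + B D$
$n{\left(T,A \right)} = 55 T$ ($n{\left(T,A \right)} = - 11 \left(1 - 6\right) T = \left(-11\right) \left(-5\right) T = 55 T$)
$\sqrt{n{\left(32,-64 \right)} + 30803} = \sqrt{55 \cdot 32 + 30803} = \sqrt{1760 + 30803} = \sqrt{32563}$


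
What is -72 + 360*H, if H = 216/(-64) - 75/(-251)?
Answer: -296037/251 ≈ -1179.4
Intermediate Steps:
H = -6177/2008 (H = 216*(-1/64) - 75*(-1/251) = -27/8 + 75/251 = -6177/2008 ≈ -3.0762)
-72 + 360*H = -72 + 360*(-6177/2008) = -72 - 277965/251 = -296037/251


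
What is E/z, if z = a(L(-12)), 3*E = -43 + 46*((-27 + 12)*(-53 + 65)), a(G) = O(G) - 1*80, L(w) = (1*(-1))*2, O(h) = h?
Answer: 203/6 ≈ 33.833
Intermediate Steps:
L(w) = -2 (L(w) = -1*2 = -2)
a(G) = -80 + G (a(G) = G - 1*80 = G - 80 = -80 + G)
E = -8323/3 (E = (-43 + 46*((-27 + 12)*(-53 + 65)))/3 = (-43 + 46*(-15*12))/3 = (-43 + 46*(-180))/3 = (-43 - 8280)/3 = (⅓)*(-8323) = -8323/3 ≈ -2774.3)
z = -82 (z = -80 - 2 = -82)
E/z = -8323/3/(-82) = -8323/3*(-1/82) = 203/6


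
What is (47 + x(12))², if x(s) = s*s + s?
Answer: 41209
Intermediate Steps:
x(s) = s + s² (x(s) = s² + s = s + s²)
(47 + x(12))² = (47 + 12*(1 + 12))² = (47 + 12*13)² = (47 + 156)² = 203² = 41209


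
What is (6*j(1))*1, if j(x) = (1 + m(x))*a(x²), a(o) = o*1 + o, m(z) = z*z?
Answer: 24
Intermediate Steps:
m(z) = z²
a(o) = 2*o (a(o) = o + o = 2*o)
j(x) = 2*x²*(1 + x²) (j(x) = (1 + x²)*(2*x²) = 2*x²*(1 + x²))
(6*j(1))*1 = (6*(2*1²*(1 + 1²)))*1 = (6*(2*1*(1 + 1)))*1 = (6*(2*1*2))*1 = (6*4)*1 = 24*1 = 24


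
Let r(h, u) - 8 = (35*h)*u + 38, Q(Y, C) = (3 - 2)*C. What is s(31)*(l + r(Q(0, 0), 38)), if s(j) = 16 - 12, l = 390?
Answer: 1744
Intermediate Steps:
s(j) = 4
Q(Y, C) = C (Q(Y, C) = 1*C = C)
r(h, u) = 46 + 35*h*u (r(h, u) = 8 + ((35*h)*u + 38) = 8 + (35*h*u + 38) = 8 + (38 + 35*h*u) = 46 + 35*h*u)
s(31)*(l + r(Q(0, 0), 38)) = 4*(390 + (46 + 35*0*38)) = 4*(390 + (46 + 0)) = 4*(390 + 46) = 4*436 = 1744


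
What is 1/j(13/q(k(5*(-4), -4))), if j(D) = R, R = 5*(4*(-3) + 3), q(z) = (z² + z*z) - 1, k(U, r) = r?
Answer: -1/45 ≈ -0.022222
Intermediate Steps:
q(z) = -1 + 2*z² (q(z) = (z² + z²) - 1 = 2*z² - 1 = -1 + 2*z²)
R = -45 (R = 5*(-12 + 3) = 5*(-9) = -45)
j(D) = -45
1/j(13/q(k(5*(-4), -4))) = 1/(-45) = -1/45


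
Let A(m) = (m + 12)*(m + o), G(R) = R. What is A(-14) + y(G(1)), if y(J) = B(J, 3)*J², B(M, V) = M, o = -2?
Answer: 33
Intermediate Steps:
y(J) = J³ (y(J) = J*J² = J³)
A(m) = (-2 + m)*(12 + m) (A(m) = (m + 12)*(m - 2) = (12 + m)*(-2 + m) = (-2 + m)*(12 + m))
A(-14) + y(G(1)) = (-24 + (-14)² + 10*(-14)) + 1³ = (-24 + 196 - 140) + 1 = 32 + 1 = 33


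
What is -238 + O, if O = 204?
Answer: -34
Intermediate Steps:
-238 + O = -238 + 204 = -34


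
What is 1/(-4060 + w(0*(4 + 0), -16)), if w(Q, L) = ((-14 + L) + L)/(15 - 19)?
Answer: -2/8097 ≈ -0.00024700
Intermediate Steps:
w(Q, L) = 7/2 - L/2 (w(Q, L) = (-14 + 2*L)/(-4) = (-14 + 2*L)*(-¼) = 7/2 - L/2)
1/(-4060 + w(0*(4 + 0), -16)) = 1/(-4060 + (7/2 - ½*(-16))) = 1/(-4060 + (7/2 + 8)) = 1/(-4060 + 23/2) = 1/(-8097/2) = -2/8097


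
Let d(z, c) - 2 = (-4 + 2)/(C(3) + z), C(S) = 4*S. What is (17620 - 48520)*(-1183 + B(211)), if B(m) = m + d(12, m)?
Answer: 29975575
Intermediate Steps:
d(z, c) = 2 - 2/(12 + z) (d(z, c) = 2 + (-4 + 2)/(4*3 + z) = 2 - 2/(12 + z))
B(m) = 23/12 + m (B(m) = m + 2*(11 + 12)/(12 + 12) = m + 2*23/24 = m + 2*(1/24)*23 = m + 23/12 = 23/12 + m)
(17620 - 48520)*(-1183 + B(211)) = (17620 - 48520)*(-1183 + (23/12 + 211)) = -30900*(-1183 + 2555/12) = -30900*(-11641/12) = 29975575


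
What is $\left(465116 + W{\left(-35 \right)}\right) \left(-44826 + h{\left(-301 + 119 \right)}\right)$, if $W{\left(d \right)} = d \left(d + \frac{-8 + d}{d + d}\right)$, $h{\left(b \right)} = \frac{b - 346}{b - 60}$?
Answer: $- \frac{229924425309}{11} \approx -2.0902 \cdot 10^{10}$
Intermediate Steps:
$h{\left(b \right)} = \frac{-346 + b}{-60 + b}$
$W{\left(d \right)} = d \left(d + \frac{-8 + d}{2 d}\right)$
$\left(465116 + W{\left(-35 \right)}\right) \left(-44826 + h{\left(-301 + 119 \right)}\right) = \left(465116 + \left(-4 + \left(-35\right)^{2} + \frac{1}{2} \left(-35\right)\right)\right) \left(-44826 + \frac{-346 + \left(-301 + 119\right)}{-60 + \left(-301 + 119\right)}\right) = \left(465116 - - \frac{2407}{2}\right) \left(-44826 + \frac{-346 - 182}{-60 - 182}\right) = \left(465116 + \frac{2407}{2}\right) \left(-44826 + \frac{1}{-242} \left(-528\right)\right) = \frac{932639 \left(-44826 - - \frac{24}{11}\right)}{2} = \frac{932639 \left(-44826 + \frac{24}{11}\right)}{2} = \frac{932639}{2} \left(- \frac{493062}{11}\right) = - \frac{229924425309}{11}$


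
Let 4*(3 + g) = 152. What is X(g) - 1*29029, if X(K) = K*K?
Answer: -27804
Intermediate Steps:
g = 35 (g = -3 + (¼)*152 = -3 + 38 = 35)
X(K) = K²
X(g) - 1*29029 = 35² - 1*29029 = 1225 - 29029 = -27804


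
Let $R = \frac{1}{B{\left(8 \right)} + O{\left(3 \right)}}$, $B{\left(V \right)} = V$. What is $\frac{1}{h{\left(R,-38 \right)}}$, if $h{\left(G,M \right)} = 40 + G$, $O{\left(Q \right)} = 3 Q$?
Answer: $\frac{17}{681} \approx 0.024963$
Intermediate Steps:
$R = \frac{1}{17}$ ($R = \frac{1}{8 + 3 \cdot 3} = \frac{1}{8 + 9} = \frac{1}{17} \approx 0.058824$)
$\frac{1}{h{\left(R,-38 \right)}} = \frac{1}{40 + \frac{1}{17}} = \frac{1}{\frac{681}{17}} = \frac{17}{681}$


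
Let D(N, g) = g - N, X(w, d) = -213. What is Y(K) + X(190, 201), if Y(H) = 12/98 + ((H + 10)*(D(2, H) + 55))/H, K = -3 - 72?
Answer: -170479/735 ≈ -231.94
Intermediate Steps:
K = -75
Y(H) = 6/49 + (10 + H)*(53 + H)/H (Y(H) = 12/98 + ((H + 10)*((H - 1*2) + 55))/H = 12*(1/98) + ((10 + H)*((H - 2) + 55))/H = 6/49 + ((10 + H)*((-2 + H) + 55))/H = 6/49 + ((10 + H)*(53 + H))/H = 6/49 + (10 + H)*(53 + H)/H)
Y(K) + X(190, 201) = (3093/49 - 75 + 530/(-75)) - 213 = (3093/49 - 75 + 530*(-1/75)) - 213 = (3093/49 - 75 - 106/15) - 213 = -13924/735 - 213 = -170479/735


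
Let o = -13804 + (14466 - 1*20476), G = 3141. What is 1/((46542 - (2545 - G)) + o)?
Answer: 1/27324 ≈ 3.6598e-5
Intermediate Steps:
o = -19814 (o = -13804 + (14466 - 20476) = -13804 - 6010 = -19814)
1/((46542 - (2545 - G)) + o) = 1/((46542 - (2545 - 1*3141)) - 19814) = 1/((46542 - (2545 - 3141)) - 19814) = 1/((46542 - 1*(-596)) - 19814) = 1/((46542 + 596) - 19814) = 1/(47138 - 19814) = 1/27324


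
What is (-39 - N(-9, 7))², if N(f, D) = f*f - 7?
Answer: 12769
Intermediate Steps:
N(f, D) = -7 + f² (N(f, D) = f² - 7 = -7 + f²)
(-39 - N(-9, 7))² = (-39 - (-7 + (-9)²))² = (-39 - (-7 + 81))² = (-39 - 1*74)² = (-39 - 74)² = (-113)² = 12769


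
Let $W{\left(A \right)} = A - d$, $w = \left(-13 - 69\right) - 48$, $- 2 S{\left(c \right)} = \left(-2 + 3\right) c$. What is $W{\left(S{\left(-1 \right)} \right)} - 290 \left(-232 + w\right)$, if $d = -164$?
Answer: $\frac{210289}{2} \approx 1.0514 \cdot 10^{5}$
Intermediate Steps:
$S{\left(c \right)} = - \frac{c}{2}$ ($S{\left(c \right)} = - \frac{\left(-2 + 3\right) c}{2} = - \frac{1 c}{2} = - \frac{c}{2}$)
$w = -130$ ($w = -82 - 48 = -130$)
$W{\left(A \right)} = 164 + A$ ($W{\left(A \right)} = A - -164 = A + 164 = 164 + A$)
$W{\left(S{\left(-1 \right)} \right)} - 290 \left(-232 + w\right) = \left(164 - - \frac{1}{2}\right) - 290 \left(-232 - 130\right) = \left(164 + \frac{1}{2}\right) - 290 \left(-362\right) = \frac{329}{2} - -104980 = \frac{329}{2} + 104980 = \frac{210289}{2}$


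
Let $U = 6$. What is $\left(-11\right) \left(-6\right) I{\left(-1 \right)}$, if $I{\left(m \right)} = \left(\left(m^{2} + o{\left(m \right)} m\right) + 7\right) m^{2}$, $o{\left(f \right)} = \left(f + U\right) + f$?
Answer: $264$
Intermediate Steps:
$o{\left(f \right)} = 6 + 2 f$ ($o{\left(f \right)} = \left(f + 6\right) + f = \left(6 + f\right) + f = 6 + 2 f$)
$I{\left(m \right)} = m^{2} \left(7 + m^{2} + m \left(6 + 2 m\right)\right)$ ($I{\left(m \right)} = \left(\left(m^{2} + \left(6 + 2 m\right) m\right) + 7\right) m^{2} = \left(\left(m^{2} + m \left(6 + 2 m\right)\right) + 7\right) m^{2} = \left(7 + m^{2} + m \left(6 + 2 m\right)\right) m^{2} = m^{2} \left(7 + m^{2} + m \left(6 + 2 m\right)\right)$)
$\left(-11\right) \left(-6\right) I{\left(-1 \right)} = \left(-11\right) \left(-6\right) \left(-1\right)^{2} \left(7 + 3 \left(-1\right)^{2} + 6 \left(-1\right)\right) = 66 \cdot 1 \left(7 + 3 \cdot 1 - 6\right) = 66 \cdot 1 \left(7 + 3 - 6\right) = 66 \cdot 1 \cdot 4 = 66 \cdot 4 = 264$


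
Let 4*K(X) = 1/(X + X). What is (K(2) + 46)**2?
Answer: 543169/256 ≈ 2121.8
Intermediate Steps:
K(X) = 1/(8*X) (K(X) = 1/(4*(X + X)) = 1/(4*((2*X))) = (1/(2*X))/4 = 1/(8*X))
(K(2) + 46)**2 = ((1/8)/2 + 46)**2 = ((1/8)*(1/2) + 46)**2 = (1/16 + 46)**2 = (737/16)**2 = 543169/256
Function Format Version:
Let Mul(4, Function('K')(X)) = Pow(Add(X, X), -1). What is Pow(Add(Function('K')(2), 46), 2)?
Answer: Rational(543169, 256) ≈ 2121.8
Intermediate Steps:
Function('K')(X) = Mul(Rational(1, 8), Pow(X, -1)) (Function('K')(X) = Mul(Rational(1, 4), Pow(Add(X, X), -1)) = Mul(Rational(1, 4), Pow(Mul(2, X), -1)) = Mul(Rational(1, 4), Mul(Rational(1, 2), Pow(X, -1))) = Mul(Rational(1, 8), Pow(X, -1)))
Pow(Add(Function('K')(2), 46), 2) = Pow(Add(Mul(Rational(1, 8), Pow(2, -1)), 46), 2) = Pow(Add(Mul(Rational(1, 8), Rational(1, 2)), 46), 2) = Pow(Add(Rational(1, 16), 46), 2) = Pow(Rational(737, 16), 2) = Rational(543169, 256)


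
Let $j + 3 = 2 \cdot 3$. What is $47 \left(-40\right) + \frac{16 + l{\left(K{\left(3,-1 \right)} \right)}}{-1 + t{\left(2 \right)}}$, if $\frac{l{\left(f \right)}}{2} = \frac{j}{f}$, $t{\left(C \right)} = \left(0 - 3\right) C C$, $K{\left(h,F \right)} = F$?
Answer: $- \frac{24450}{13} \approx -1880.8$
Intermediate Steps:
$t{\left(C \right)} = - 3 C^{2}$ ($t{\left(C \right)} = - 3 C C = - 3 C^{2}$)
$j = 3$ ($j = -3 + 2 \cdot 3 = -3 + 6 = 3$)
$l{\left(f \right)} = \frac{6}{f}$ ($l{\left(f \right)} = 2 \frac{3}{f} = \frac{6}{f}$)
$47 \left(-40\right) + \frac{16 + l{\left(K{\left(3,-1 \right)} \right)}}{-1 + t{\left(2 \right)}} = 47 \left(-40\right) + \frac{16 + \frac{6}{-1}}{-1 - 3 \cdot 2^{2}} = -1880 + \frac{16 + 6 \left(-1\right)}{-1 - 12} = -1880 + \frac{16 - 6}{-1 - 12} = -1880 + \frac{10}{-13} = -1880 + 10 \left(- \frac{1}{13}\right) = -1880 - \frac{10}{13} = - \frac{24450}{13}$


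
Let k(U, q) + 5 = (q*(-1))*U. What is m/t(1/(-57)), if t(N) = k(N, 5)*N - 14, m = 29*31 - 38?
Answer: -399627/6458 ≈ -61.881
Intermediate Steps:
k(U, q) = -5 - U*q (k(U, q) = -5 + (q*(-1))*U = -5 + (-q)*U = -5 - U*q)
m = 861 (m = 899 - 38 = 861)
t(N) = -14 + N*(-5 - 5*N) (t(N) = (-5 - 1*N*5)*N - 14 = (-5 - 5*N)*N - 14 = N*(-5 - 5*N) - 14 = -14 + N*(-5 - 5*N))
m/t(1/(-57)) = 861/(-14 - 5*(1 + 1/(-57))/(-57)) = 861/(-14 - 5*(-1/57)*(1 - 1/57)) = 861/(-14 - 5*(-1/57)*56/57) = 861/(-14 + 280/3249) = 861/(-45206/3249) = 861*(-3249/45206) = -399627/6458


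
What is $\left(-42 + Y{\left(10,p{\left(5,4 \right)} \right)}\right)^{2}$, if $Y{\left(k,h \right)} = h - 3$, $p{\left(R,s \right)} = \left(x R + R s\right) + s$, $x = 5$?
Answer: $16$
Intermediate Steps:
$p{\left(R,s \right)} = s + 5 R + R s$ ($p{\left(R,s \right)} = \left(5 R + R s\right) + s = s + 5 R + R s$)
$Y{\left(k,h \right)} = -3 + h$
$\left(-42 + Y{\left(10,p{\left(5,4 \right)} \right)}\right)^{2} = \left(-42 + \left(-3 + \left(4 + 5 \cdot 5 + 5 \cdot 4\right)\right)\right)^{2} = \left(-42 + \left(-3 + \left(4 + 25 + 20\right)\right)\right)^{2} = \left(-42 + \left(-3 + 49\right)\right)^{2} = \left(-42 + 46\right)^{2} = 4^{2} = 16$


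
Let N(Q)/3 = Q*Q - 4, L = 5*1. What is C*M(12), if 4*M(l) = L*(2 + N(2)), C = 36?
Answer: 90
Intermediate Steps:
L = 5
N(Q) = -12 + 3*Q² (N(Q) = 3*(Q*Q - 4) = 3*(Q² - 4) = 3*(-4 + Q²) = -12 + 3*Q²)
M(l) = 5/2 (M(l) = (5*(2 + (-12 + 3*2²)))/4 = (5*(2 + (-12 + 3*4)))/4 = (5*(2 + (-12 + 12)))/4 = (5*(2 + 0))/4 = (5*2)/4 = (¼)*10 = 5/2)
C*M(12) = 36*(5/2) = 90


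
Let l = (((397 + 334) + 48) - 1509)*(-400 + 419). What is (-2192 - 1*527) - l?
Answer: 11151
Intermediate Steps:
l = -13870 (l = ((731 + 48) - 1509)*19 = (779 - 1509)*19 = -730*19 = -13870)
(-2192 - 1*527) - l = (-2192 - 1*527) - 1*(-13870) = (-2192 - 527) + 13870 = -2719 + 13870 = 11151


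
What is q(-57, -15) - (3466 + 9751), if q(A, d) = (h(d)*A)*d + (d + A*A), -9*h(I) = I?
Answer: -8558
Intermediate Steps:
h(I) = -I/9
q(A, d) = d + A² - A*d²/9 (q(A, d) = ((-d/9)*A)*d + (d + A*A) = (-A*d/9)*d + (d + A²) = -A*d²/9 + (d + A²) = d + A² - A*d²/9)
q(-57, -15) - (3466 + 9751) = (-15 + (-57)² - ⅑*(-57)*(-15)²) - (3466 + 9751) = (-15 + 3249 - ⅑*(-57)*225) - 1*13217 = (-15 + 3249 + 1425) - 13217 = 4659 - 13217 = -8558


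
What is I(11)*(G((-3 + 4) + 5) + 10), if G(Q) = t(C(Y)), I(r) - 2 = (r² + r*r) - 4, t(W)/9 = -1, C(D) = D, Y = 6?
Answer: 240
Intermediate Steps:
t(W) = -9 (t(W) = 9*(-1) = -9)
I(r) = -2 + 2*r² (I(r) = 2 + ((r² + r*r) - 4) = 2 + ((r² + r²) - 4) = 2 + (2*r² - 4) = 2 + (-4 + 2*r²) = -2 + 2*r²)
G(Q) = -9
I(11)*(G((-3 + 4) + 5) + 10) = (-2 + 2*11²)*(-9 + 10) = (-2 + 2*121)*1 = (-2 + 242)*1 = 240*1 = 240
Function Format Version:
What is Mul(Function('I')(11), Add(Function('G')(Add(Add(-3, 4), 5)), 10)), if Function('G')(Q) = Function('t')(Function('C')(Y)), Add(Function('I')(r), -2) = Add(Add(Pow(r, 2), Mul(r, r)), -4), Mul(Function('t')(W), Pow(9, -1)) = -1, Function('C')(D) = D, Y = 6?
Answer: 240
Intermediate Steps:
Function('t')(W) = -9 (Function('t')(W) = Mul(9, -1) = -9)
Function('I')(r) = Add(-2, Mul(2, Pow(r, 2))) (Function('I')(r) = Add(2, Add(Add(Pow(r, 2), Mul(r, r)), -4)) = Add(2, Add(Add(Pow(r, 2), Pow(r, 2)), -4)) = Add(2, Add(Mul(2, Pow(r, 2)), -4)) = Add(2, Add(-4, Mul(2, Pow(r, 2)))) = Add(-2, Mul(2, Pow(r, 2))))
Function('G')(Q) = -9
Mul(Function('I')(11), Add(Function('G')(Add(Add(-3, 4), 5)), 10)) = Mul(Add(-2, Mul(2, Pow(11, 2))), Add(-9, 10)) = Mul(Add(-2, Mul(2, 121)), 1) = Mul(Add(-2, 242), 1) = Mul(240, 1) = 240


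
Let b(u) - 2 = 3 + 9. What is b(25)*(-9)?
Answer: -126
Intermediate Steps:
b(u) = 14 (b(u) = 2 + (3 + 9) = 2 + 12 = 14)
b(25)*(-9) = 14*(-9) = -126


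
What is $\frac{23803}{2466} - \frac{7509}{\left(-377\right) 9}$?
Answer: $\frac{11031197}{929682} \approx 11.866$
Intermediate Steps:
$\frac{23803}{2466} - \frac{7509}{\left(-377\right) 9} = 23803 \cdot \frac{1}{2466} - \frac{7509}{-3393} = \frac{23803}{2466} - - \frac{2503}{1131} = \frac{23803}{2466} + \frac{2503}{1131} = \frac{11031197}{929682}$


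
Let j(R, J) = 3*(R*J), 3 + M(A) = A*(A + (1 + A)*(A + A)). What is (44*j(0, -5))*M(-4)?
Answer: 0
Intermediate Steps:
M(A) = -3 + A*(A + 2*A*(1 + A)) (M(A) = -3 + A*(A + (1 + A)*(A + A)) = -3 + A*(A + (1 + A)*(2*A)) = -3 + A*(A + 2*A*(1 + A)))
j(R, J) = 3*J*R (j(R, J) = 3*(J*R) = 3*J*R)
(44*j(0, -5))*M(-4) = (44*(3*(-5)*0))*(-3 + 2*(-4)³ + 3*(-4)²) = (44*0)*(-3 + 2*(-64) + 3*16) = 0*(-3 - 128 + 48) = 0*(-83) = 0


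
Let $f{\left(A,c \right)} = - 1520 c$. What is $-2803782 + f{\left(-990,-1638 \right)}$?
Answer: $-314022$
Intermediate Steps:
$-2803782 + f{\left(-990,-1638 \right)} = -2803782 - -2489760 = -2803782 + 2489760 = -314022$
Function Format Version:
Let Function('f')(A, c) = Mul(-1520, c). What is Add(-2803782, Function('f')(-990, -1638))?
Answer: -314022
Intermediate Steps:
Add(-2803782, Function('f')(-990, -1638)) = Add(-2803782, Mul(-1520, -1638)) = Add(-2803782, 2489760) = -314022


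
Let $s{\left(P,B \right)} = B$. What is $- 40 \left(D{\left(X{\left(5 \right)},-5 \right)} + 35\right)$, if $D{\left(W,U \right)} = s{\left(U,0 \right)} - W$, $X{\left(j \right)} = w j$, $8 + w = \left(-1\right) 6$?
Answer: $-4200$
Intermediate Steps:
$w = -14$ ($w = -8 - 6 = -14$)
$X{\left(j \right)} = - 14 j$
$D{\left(W,U \right)} = - W$ ($D{\left(W,U \right)} = 0 - W = - W$)
$- 40 \left(D{\left(X{\left(5 \right)},-5 \right)} + 35\right) = - 40 \left(- \left(-14\right) 5 + 35\right) = - 40 \left(\left(-1\right) \left(-70\right) + 35\right) = - 40 \left(70 + 35\right) = \left(-40\right) 105 = -4200$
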